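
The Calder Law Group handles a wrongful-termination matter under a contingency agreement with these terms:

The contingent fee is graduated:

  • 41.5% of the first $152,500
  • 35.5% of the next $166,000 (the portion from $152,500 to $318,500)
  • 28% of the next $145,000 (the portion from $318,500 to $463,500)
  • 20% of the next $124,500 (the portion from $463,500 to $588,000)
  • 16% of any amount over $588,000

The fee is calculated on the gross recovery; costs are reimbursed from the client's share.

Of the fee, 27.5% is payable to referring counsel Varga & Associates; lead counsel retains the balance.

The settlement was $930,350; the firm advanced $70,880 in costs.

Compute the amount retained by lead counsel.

$175,807.79

Fee base is the gross recovery, $930,350; costs are reimbursed separately.
First $152,500 at 41.5% = $63,287.50
Next $166,000 at 35.5% = $58,930.00
Next $145,000 at 28% = $40,600.00
Next $124,500 at 20% = $24,900.00
Remaining $342,350 at 16% = $54,776.00
Fee: $63,287.50 + $58,930.00 + $40,600.00 + $24,900.00 + $54,776.00 = $242,493.50
Referral share: 27.5% of $242,493.50 = $66,685.71; lead counsel retains $242,493.50 − $66,685.71 = $175,807.79.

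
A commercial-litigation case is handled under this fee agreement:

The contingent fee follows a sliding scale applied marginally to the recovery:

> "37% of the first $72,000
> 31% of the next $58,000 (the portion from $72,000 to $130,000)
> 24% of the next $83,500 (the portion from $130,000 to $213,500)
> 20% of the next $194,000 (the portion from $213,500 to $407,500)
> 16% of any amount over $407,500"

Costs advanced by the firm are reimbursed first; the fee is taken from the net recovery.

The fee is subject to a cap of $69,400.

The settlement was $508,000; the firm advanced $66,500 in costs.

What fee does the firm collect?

$69,400.00

Fee base (net of costs): $508,000 − $66,500 = $441,500
First $72,000 at 37% = $26,640.00
Next $58,000 at 31% = $17,980.00
Next $83,500 at 24% = $20,040.00
Next $194,000 at 20% = $38,800.00
Remaining $34,000 at 16% = $5,440.00
Fee: $26,640.00 + $17,980.00 + $20,040.00 + $38,800.00 + $5,440.00 = $108,900.00
$108,900.00 exceeds the $69,400 cap, so the fee is capped at $69,400.00.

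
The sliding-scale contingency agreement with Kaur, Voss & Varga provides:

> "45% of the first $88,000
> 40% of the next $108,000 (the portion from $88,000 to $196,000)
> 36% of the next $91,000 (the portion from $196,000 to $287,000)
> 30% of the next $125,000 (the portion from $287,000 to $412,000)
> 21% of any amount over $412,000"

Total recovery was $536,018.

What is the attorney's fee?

First $88,000 at 45% = $39,600.00
Next $108,000 at 40% = $43,200.00
Next $91,000 at 36% = $32,760.00
Next $125,000 at 30% = $37,500.00
Remaining $124,018 at 21% = $26,043.78
Fee: $39,600.00 + $43,200.00 + $32,760.00 + $37,500.00 + $26,043.78 = $179,103.78

$179,103.78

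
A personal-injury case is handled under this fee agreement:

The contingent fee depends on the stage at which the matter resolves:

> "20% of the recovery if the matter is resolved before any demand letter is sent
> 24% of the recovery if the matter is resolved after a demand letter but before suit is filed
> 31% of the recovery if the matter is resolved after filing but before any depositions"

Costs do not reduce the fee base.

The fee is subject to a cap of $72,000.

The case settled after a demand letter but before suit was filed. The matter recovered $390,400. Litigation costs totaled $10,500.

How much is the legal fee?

$72,000.00

Fee base is the gross recovery, $390,400; costs are reimbursed separately.
The matter settled after a demand letter but before suit was filed, so the 24% rate applies.
$390,400 × 24% = $93,696.00
$93,696.00 exceeds the $72,000 cap, so the fee is capped at $72,000.00.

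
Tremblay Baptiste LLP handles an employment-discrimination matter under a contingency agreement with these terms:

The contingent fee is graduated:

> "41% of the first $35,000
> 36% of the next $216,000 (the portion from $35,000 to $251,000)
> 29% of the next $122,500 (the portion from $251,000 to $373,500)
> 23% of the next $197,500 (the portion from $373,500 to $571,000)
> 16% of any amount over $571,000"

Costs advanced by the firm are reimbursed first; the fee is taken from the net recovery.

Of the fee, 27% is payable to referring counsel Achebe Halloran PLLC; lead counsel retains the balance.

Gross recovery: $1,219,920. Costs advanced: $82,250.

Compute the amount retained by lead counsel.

$192,520.86

Fee base (net of costs): $1,219,920 − $82,250 = $1,137,670
First $35,000 at 41% = $14,350.00
Next $216,000 at 36% = $77,760.00
Next $122,500 at 29% = $35,525.00
Next $197,500 at 23% = $45,425.00
Remaining $566,670 at 16% = $90,667.20
Fee: $14,350.00 + $77,760.00 + $35,525.00 + $45,425.00 + $90,667.20 = $263,727.20
Referral share: 27% of $263,727.20 = $71,206.34; lead counsel retains $263,727.20 − $71,206.34 = $192,520.86.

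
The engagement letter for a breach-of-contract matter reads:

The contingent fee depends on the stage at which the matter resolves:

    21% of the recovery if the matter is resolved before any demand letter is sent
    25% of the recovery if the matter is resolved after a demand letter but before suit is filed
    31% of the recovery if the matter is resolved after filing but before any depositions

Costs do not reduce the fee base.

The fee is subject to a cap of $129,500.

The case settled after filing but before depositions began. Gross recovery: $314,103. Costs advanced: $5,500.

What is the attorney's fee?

$97,371.93

Fee base is the gross recovery, $314,103; costs are reimbursed separately.
The matter settled after filing but before depositions began, so the 31% rate applies.
$314,103 × 31% = $97,371.93
$97,371.93 is under the $129,500 cap.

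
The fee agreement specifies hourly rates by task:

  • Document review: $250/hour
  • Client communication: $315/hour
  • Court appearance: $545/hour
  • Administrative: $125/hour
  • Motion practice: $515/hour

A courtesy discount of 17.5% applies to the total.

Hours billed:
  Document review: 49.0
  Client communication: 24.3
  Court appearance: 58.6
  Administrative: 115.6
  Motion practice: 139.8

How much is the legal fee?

Document review: 49.0 × $250 = $12,250.00
Client communication: 24.3 × $315 = $7,654.50
Court appearance: 58.6 × $545 = $31,937.00
Administrative: 115.6 × $125 = $14,450.00
Motion practice: 139.8 × $515 = $71,997.00
Subtotal: $138,288.50
Less 17.5% discount: −$24,200.49
Total: $138,288.50 − $24,200.49 = $114,088.01

$114,088.01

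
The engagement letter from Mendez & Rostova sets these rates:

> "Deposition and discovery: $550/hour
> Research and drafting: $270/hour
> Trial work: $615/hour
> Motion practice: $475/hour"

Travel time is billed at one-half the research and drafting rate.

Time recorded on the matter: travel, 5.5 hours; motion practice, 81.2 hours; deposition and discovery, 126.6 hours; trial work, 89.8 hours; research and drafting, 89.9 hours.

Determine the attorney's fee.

$188,442.50

Deposition and discovery: 126.6 × $550 = $69,630.00
Research and drafting: 89.9 × $270 = $24,273.00
Trial work: 89.8 × $615 = $55,227.00
Motion practice: 81.2 × $475 = $38,570.00
Subtotal: $69,630.00 + $24,273.00 + $55,227.00 + $38,570.00 = $187,700.00
Travel: 5.5 × ($270 ÷ 2) = 5.5 × $135.00 = $742.50
Total: $187,700.00 + $742.50 = $188,442.50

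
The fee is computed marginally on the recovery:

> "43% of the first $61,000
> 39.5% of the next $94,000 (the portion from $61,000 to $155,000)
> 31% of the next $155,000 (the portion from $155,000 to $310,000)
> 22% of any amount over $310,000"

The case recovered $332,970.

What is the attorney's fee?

$116,463.40

First $61,000 at 43% = $26,230.00
Next $94,000 at 39.5% = $37,130.00
Next $155,000 at 31% = $48,050.00
Remaining $22,970 at 22% = $5,053.40
Fee: $26,230.00 + $37,130.00 + $48,050.00 + $5,053.40 = $116,463.40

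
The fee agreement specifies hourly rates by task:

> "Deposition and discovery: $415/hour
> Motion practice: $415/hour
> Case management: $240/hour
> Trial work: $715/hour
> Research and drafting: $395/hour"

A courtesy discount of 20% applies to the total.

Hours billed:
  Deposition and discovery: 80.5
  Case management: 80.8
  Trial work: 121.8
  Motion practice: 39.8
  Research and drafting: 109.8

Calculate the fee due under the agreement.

$159,819.60

Deposition and discovery: 80.5 × $415 = $33,407.50
Motion practice: 39.8 × $415 = $16,517.00
Case management: 80.8 × $240 = $19,392.00
Trial work: 121.8 × $715 = $87,087.00
Research and drafting: 109.8 × $395 = $43,371.00
Subtotal: $199,774.50
Less 20% discount: −$39,954.90
Total: $199,774.50 − $39,954.90 = $159,819.60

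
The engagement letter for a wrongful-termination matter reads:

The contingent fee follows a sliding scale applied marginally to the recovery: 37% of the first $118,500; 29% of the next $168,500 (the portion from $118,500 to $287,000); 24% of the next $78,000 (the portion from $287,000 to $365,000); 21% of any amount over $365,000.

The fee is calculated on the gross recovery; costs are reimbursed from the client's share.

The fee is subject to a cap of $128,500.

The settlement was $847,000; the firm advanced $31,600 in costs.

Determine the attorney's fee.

$128,500.00

Fee base is the gross recovery, $847,000; costs are reimbursed separately.
First $118,500 at 37% = $43,845.00
Next $168,500 at 29% = $48,865.00
Next $78,000 at 24% = $18,720.00
Remaining $482,000 at 21% = $101,220.00
Fee: $43,845.00 + $48,865.00 + $18,720.00 + $101,220.00 = $212,650.00
$212,650.00 exceeds the $128,500 cap, so the fee is capped at $128,500.00.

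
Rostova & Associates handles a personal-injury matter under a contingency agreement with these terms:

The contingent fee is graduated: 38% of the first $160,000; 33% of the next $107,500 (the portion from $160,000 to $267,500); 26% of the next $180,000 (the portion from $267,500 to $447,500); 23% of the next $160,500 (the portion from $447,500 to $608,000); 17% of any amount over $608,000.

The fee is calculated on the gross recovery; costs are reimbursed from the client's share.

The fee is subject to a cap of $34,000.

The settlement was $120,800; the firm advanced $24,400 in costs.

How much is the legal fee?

$34,000.00

Fee base is the gross recovery, $120,800; costs are reimbursed separately.
First $120,800 at 38% = $45,904.00
$45,904.00 exceeds the $34,000 cap, so the fee is capped at $34,000.00.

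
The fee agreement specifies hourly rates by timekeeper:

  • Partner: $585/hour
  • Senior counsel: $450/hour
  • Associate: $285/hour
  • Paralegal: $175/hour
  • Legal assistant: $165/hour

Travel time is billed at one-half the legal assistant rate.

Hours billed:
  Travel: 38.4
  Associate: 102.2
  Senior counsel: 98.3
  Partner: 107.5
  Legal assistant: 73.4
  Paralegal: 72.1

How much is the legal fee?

$164,146.00

Partner: 107.5 × $585 = $62,887.50
Senior counsel: 98.3 × $450 = $44,235.00
Associate: 102.2 × $285 = $29,127.00
Paralegal: 72.1 × $175 = $12,617.50
Legal assistant: 73.4 × $165 = $12,111.00
Subtotal: $62,887.50 + $44,235.00 + $29,127.00 + $12,617.50 + $12,111.00 = $160,978.00
Travel: 38.4 × ($165 ÷ 2) = 38.4 × $82.50 = $3,168.00
Total: $160,978.00 + $3,168.00 = $164,146.00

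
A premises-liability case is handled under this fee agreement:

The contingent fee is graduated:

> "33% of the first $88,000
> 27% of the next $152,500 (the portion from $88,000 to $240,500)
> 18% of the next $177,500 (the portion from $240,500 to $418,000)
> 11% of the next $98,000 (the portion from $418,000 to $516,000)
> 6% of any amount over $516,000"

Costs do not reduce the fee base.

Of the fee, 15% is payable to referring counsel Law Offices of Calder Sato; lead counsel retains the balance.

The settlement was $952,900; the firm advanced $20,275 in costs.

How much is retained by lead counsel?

Fee base is the gross recovery, $952,900; costs are reimbursed separately.
First $88,000 at 33% = $29,040.00
Next $152,500 at 27% = $41,175.00
Next $177,500 at 18% = $31,950.00
Next $98,000 at 11% = $10,780.00
Remaining $436,900 at 6% = $26,214.00
Fee: $29,040.00 + $41,175.00 + $31,950.00 + $10,780.00 + $26,214.00 = $139,159.00
Referral share: 15% of $139,159.00 = $20,873.85; lead counsel retains $139,159.00 − $20,873.85 = $118,285.15.

$118,285.15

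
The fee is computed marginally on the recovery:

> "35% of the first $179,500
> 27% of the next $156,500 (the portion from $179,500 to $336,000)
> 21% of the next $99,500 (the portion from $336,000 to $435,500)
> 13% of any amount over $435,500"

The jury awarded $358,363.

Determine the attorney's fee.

First $179,500 at 35% = $62,825.00
Next $156,500 at 27% = $42,255.00
Remaining $22,363 at 21% = $4,696.23
Fee: $62,825.00 + $42,255.00 + $4,696.23 = $109,776.23

$109,776.23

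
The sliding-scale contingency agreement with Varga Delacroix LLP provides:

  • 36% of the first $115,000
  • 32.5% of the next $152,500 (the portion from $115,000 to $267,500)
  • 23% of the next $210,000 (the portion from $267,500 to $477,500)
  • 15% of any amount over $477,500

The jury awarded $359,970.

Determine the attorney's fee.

$112,230.60

First $115,000 at 36% = $41,400.00
Next $152,500 at 32.5% = $49,562.50
Remaining $92,470 at 23% = $21,268.10
Fee: $41,400.00 + $49,562.50 + $21,268.10 = $112,230.60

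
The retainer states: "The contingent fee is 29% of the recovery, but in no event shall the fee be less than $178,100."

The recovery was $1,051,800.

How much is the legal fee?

29% of $1,051,800 = $305,022.00
That exceeds the $178,100 minimum.

$305,022.00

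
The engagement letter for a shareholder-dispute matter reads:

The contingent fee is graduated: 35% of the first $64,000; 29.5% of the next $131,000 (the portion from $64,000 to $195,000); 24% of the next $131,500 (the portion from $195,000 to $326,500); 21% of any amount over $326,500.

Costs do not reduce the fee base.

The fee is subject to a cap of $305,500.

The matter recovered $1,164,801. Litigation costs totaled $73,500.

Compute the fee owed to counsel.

Fee base is the gross recovery, $1,164,801; costs are reimbursed separately.
First $64,000 at 35% = $22,400.00
Next $131,000 at 29.5% = $38,645.00
Next $131,500 at 24% = $31,560.00
Remaining $838,301 at 21% = $176,043.21
Fee: $22,400.00 + $38,645.00 + $31,560.00 + $176,043.21 = $268,648.21
$268,648.21 is under the $305,500 cap.

$268,648.21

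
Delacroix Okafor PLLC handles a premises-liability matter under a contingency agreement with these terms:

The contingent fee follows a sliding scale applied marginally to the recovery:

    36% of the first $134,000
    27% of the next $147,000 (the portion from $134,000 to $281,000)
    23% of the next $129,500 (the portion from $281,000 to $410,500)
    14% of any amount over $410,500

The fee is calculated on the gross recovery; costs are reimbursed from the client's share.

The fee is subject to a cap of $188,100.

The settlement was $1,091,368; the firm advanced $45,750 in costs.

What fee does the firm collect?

Fee base is the gross recovery, $1,091,368; costs are reimbursed separately.
First $134,000 at 36% = $48,240.00
Next $147,000 at 27% = $39,690.00
Next $129,500 at 23% = $29,785.00
Remaining $680,868 at 14% = $95,321.52
Fee: $48,240.00 + $39,690.00 + $29,785.00 + $95,321.52 = $213,036.52
$213,036.52 exceeds the $188,100 cap, so the fee is capped at $188,100.00.

$188,100.00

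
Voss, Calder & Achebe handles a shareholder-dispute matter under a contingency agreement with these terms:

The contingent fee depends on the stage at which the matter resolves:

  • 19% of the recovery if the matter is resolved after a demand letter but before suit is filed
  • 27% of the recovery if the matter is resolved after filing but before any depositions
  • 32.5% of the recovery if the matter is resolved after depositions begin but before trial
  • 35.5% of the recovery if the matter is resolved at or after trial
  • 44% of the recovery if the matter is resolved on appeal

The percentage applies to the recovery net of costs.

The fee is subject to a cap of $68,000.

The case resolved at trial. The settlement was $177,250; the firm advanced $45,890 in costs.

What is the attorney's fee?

Fee base (net of costs): $177,250 − $45,890 = $131,360
The matter resolved at trial, so the 35.5% rate applies.
$131,360 × 35.5% = $46,632.80
$46,632.80 is under the $68,000 cap.

$46,632.80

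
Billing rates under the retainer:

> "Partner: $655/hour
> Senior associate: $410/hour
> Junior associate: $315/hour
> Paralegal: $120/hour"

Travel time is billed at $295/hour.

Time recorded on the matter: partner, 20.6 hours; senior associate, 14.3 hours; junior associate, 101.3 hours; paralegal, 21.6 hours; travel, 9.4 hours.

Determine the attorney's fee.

$56,630.50

Partner: 20.6 × $655 = $13,493.00
Senior associate: 14.3 × $410 = $5,863.00
Junior associate: 101.3 × $315 = $31,909.50
Paralegal: 21.6 × $120 = $2,592.00
Subtotal: $13,493.00 + $5,863.00 + $31,909.50 + $2,592.00 = $53,857.50
Travel: 9.4 × $295 = $2,773.00
Total: $53,857.50 + $2,773.00 = $56,630.50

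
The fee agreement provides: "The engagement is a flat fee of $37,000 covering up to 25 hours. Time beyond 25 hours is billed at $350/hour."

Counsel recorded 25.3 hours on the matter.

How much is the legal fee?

Flat fee: $37,000.00
Excess hours: 25.3 − 25 = 0.3
Overrun: 0.3 × $350 = $105.00
Total: $37,000.00 + $105.00 = $37,105.00

$37,105.00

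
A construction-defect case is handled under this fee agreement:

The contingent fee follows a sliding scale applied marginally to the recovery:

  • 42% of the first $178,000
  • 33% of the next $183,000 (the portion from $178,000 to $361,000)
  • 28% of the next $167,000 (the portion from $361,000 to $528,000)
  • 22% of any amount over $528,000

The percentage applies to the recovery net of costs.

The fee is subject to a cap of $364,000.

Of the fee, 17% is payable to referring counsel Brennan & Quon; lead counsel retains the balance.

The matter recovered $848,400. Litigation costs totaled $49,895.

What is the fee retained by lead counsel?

$200,379.51

Fee base (net of costs): $848,400 − $49,895 = $798,505
First $178,000 at 42% = $74,760.00
Next $183,000 at 33% = $60,390.00
Next $167,000 at 28% = $46,760.00
Remaining $270,505 at 22% = $59,511.10
Fee: $74,760.00 + $60,390.00 + $46,760.00 + $59,511.10 = $241,421.10
$241,421.10 is under the $364,000 cap.
Referral share: 17% of $241,421.10 = $41,041.59; lead counsel retains $241,421.10 − $41,041.59 = $200,379.51.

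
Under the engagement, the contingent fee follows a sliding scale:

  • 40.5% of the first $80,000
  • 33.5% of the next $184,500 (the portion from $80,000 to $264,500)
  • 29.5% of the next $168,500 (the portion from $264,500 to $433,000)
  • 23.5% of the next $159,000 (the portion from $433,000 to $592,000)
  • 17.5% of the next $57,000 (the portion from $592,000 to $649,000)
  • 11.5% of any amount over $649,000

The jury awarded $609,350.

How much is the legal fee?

$184,316.25

First $80,000 at 40.5% = $32,400.00
Next $184,500 at 33.5% = $61,807.50
Next $168,500 at 29.5% = $49,707.50
Next $159,000 at 23.5% = $37,365.00
Remaining $17,350 at 17.5% = $3,036.25
Fee: $32,400.00 + $61,807.50 + $49,707.50 + $37,365.00 + $3,036.25 = $184,316.25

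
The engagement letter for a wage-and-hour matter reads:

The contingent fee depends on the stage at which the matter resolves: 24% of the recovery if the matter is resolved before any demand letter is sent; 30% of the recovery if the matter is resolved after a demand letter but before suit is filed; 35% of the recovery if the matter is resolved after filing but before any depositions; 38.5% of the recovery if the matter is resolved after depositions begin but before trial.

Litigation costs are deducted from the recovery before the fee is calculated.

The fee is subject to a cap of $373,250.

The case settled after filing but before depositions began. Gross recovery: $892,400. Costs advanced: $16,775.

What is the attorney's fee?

$306,468.75

Fee base (net of costs): $892,400 − $16,775 = $875,625
The matter settled after filing but before depositions began, so the 35% rate applies.
$875,625 × 35% = $306,468.75
$306,468.75 is under the $373,250 cap.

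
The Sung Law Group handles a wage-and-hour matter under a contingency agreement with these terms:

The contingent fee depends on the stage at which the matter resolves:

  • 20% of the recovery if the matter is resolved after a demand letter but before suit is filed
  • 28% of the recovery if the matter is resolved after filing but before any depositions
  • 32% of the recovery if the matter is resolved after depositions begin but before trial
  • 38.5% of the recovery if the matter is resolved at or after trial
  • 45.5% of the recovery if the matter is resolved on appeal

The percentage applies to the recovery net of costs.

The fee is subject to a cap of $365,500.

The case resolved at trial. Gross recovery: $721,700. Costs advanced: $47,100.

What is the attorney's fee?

Fee base (net of costs): $721,700 − $47,100 = $674,600
The matter resolved at trial, so the 38.5% rate applies.
$674,600 × 38.5% = $259,721.00
$259,721.00 is under the $365,500 cap.

$259,721.00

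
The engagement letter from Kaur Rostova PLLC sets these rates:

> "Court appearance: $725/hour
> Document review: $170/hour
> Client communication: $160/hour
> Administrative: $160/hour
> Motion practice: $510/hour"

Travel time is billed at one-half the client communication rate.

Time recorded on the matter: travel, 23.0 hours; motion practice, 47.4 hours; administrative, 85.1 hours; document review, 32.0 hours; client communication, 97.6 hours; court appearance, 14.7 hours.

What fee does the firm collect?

$71,343.50

Court appearance: 14.7 × $725 = $10,657.50
Document review: 32.0 × $170 = $5,440.00
Client communication: 97.6 × $160 = $15,616.00
Administrative: 85.1 × $160 = $13,616.00
Motion practice: 47.4 × $510 = $24,174.00
Subtotal: $10,657.50 + $5,440.00 + $15,616.00 + $13,616.00 + $24,174.00 = $69,503.50
Travel: 23.0 × ($160 ÷ 2) = 23.0 × $80.00 = $1,840.00
Total: $69,503.50 + $1,840.00 = $71,343.50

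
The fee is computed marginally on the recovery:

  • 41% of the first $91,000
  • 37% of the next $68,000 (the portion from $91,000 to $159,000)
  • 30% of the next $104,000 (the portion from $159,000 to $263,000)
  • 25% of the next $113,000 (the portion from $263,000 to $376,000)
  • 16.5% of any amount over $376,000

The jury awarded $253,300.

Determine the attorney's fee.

$90,760.00

First $91,000 at 41% = $37,310.00
Next $68,000 at 37% = $25,160.00
Remaining $94,300 at 30% = $28,290.00
Fee: $37,310.00 + $25,160.00 + $28,290.00 = $90,760.00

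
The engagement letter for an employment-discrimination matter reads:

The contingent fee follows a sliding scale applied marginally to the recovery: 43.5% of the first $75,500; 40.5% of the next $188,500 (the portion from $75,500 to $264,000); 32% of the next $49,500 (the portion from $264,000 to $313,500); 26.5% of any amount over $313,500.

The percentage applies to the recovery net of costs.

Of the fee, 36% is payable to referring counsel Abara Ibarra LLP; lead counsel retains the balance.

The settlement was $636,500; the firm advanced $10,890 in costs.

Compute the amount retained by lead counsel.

$132,949.86

Fee base (net of costs): $636,500 − $10,890 = $625,610
First $75,500 at 43.5% = $32,842.50
Next $188,500 at 40.5% = $76,342.50
Next $49,500 at 32% = $15,840.00
Remaining $312,110 at 26.5% = $82,709.15
Fee: $32,842.50 + $76,342.50 + $15,840.00 + $82,709.15 = $207,734.15
Referral share: 36% of $207,734.15 = $74,784.29; lead counsel retains $207,734.15 − $74,784.29 = $132,949.86.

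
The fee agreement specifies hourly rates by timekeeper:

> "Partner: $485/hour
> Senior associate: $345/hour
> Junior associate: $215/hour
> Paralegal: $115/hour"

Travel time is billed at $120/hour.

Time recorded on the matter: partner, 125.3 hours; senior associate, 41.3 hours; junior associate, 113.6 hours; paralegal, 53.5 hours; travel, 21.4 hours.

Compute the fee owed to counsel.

$108,163.50

Partner: 125.3 × $485 = $60,770.50
Senior associate: 41.3 × $345 = $14,248.50
Junior associate: 113.6 × $215 = $24,424.00
Paralegal: 53.5 × $115 = $6,152.50
Subtotal: $60,770.50 + $14,248.50 + $24,424.00 + $6,152.50 = $105,595.50
Travel: 21.4 × $120 = $2,568.00
Total: $105,595.50 + $2,568.00 = $108,163.50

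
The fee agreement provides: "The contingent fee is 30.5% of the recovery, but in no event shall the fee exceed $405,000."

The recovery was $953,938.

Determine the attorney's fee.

30.5% of $953,938 = $290,951.09
That is under the $405,000 cap.

$290,951.09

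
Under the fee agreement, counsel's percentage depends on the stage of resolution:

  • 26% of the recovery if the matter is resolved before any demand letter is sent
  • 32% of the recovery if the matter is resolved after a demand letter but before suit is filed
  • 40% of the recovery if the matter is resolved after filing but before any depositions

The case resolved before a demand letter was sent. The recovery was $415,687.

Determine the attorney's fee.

$108,078.62

The matter resolved before a demand letter was sent, so the 26% rate applies.
$415,687 × 26% = $108,078.62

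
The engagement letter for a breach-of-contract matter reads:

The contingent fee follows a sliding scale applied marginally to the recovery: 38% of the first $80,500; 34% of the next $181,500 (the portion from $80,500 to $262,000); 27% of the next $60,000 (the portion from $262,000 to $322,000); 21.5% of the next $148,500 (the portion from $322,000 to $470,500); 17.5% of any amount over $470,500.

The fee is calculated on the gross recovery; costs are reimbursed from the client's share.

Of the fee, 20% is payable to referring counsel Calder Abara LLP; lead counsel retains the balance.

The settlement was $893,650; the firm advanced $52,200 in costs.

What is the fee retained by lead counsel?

Fee base is the gross recovery, $893,650; costs are reimbursed separately.
First $80,500 at 38% = $30,590.00
Next $181,500 at 34% = $61,710.00
Next $60,000 at 27% = $16,200.00
Next $148,500 at 21.5% = $31,927.50
Remaining $423,150 at 17.5% = $74,051.25
Fee: $30,590.00 + $61,710.00 + $16,200.00 + $31,927.50 + $74,051.25 = $214,478.75
Referral share: 20% of $214,478.75 = $42,895.75; lead counsel retains $214,478.75 − $42,895.75 = $171,583.00.

$171,583.00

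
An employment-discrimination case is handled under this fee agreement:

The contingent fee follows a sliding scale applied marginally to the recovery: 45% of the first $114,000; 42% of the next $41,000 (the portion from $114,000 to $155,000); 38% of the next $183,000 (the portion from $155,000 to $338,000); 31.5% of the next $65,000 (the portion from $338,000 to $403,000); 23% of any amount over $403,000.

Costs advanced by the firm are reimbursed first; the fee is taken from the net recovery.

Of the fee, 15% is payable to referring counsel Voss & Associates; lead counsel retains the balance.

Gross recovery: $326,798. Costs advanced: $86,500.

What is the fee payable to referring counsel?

$15,139.99

Fee base (net of costs): $326,798 − $86,500 = $240,298
First $114,000 at 45% = $51,300.00
Next $41,000 at 42% = $17,220.00
Remaining $85,298 at 38% = $32,413.24
Fee: $51,300.00 + $17,220.00 + $32,413.24 = $100,933.24
Referral share: 15% of $100,933.24 = $15,139.99; lead counsel retains $100,933.24 − $15,139.99 = $85,793.25.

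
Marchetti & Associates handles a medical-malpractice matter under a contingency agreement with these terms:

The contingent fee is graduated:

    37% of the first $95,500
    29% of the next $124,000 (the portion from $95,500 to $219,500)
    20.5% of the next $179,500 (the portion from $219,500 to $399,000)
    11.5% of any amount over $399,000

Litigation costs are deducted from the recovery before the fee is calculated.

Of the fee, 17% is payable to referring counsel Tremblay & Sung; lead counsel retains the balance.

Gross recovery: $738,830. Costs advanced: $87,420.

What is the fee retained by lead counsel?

Fee base (net of costs): $738,830 − $87,420 = $651,410
First $95,500 at 37% = $35,335.00
Next $124,000 at 29% = $35,960.00
Next $179,500 at 20.5% = $36,797.50
Remaining $252,410 at 11.5% = $29,027.15
Fee: $35,335.00 + $35,960.00 + $36,797.50 + $29,027.15 = $137,119.65
Referral share: 17% of $137,119.65 = $23,310.34; lead counsel retains $137,119.65 − $23,310.34 = $113,809.31.

$113,809.31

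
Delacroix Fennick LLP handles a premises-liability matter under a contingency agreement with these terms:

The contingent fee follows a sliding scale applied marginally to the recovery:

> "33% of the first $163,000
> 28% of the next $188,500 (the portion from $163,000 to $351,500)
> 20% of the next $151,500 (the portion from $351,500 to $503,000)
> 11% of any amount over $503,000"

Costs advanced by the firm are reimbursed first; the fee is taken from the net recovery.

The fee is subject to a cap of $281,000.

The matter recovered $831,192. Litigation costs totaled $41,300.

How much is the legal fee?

$168,428.12

Fee base (net of costs): $831,192 − $41,300 = $789,892
First $163,000 at 33% = $53,790.00
Next $188,500 at 28% = $52,780.00
Next $151,500 at 20% = $30,300.00
Remaining $286,892 at 11% = $31,558.12
Fee: $53,790.00 + $52,780.00 + $30,300.00 + $31,558.12 = $168,428.12
$168,428.12 is under the $281,000 cap.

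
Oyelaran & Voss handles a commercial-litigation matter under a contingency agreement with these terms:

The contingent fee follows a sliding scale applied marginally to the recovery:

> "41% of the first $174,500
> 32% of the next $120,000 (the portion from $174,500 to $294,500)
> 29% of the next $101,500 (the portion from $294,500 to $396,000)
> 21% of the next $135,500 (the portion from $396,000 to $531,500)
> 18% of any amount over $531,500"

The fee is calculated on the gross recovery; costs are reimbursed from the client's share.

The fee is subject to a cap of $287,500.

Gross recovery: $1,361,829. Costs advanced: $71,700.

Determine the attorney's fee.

$287,500.00

Fee base is the gross recovery, $1,361,829; costs are reimbursed separately.
First $174,500 at 41% = $71,545.00
Next $120,000 at 32% = $38,400.00
Next $101,500 at 29% = $29,435.00
Next $135,500 at 21% = $28,455.00
Remaining $830,329 at 18% = $149,459.22
Fee: $71,545.00 + $38,400.00 + $29,435.00 + $28,455.00 + $149,459.22 = $317,294.22
$317,294.22 exceeds the $287,500 cap, so the fee is capped at $287,500.00.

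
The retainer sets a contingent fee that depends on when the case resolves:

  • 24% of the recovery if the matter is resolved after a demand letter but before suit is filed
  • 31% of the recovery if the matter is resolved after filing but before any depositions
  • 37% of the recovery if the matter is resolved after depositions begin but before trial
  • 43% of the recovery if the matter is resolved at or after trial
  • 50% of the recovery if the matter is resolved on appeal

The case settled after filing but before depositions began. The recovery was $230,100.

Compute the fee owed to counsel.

$71,331.00

The matter settled after filing but before depositions began, so the 31% rate applies.
$230,100 × 31% = $71,331.00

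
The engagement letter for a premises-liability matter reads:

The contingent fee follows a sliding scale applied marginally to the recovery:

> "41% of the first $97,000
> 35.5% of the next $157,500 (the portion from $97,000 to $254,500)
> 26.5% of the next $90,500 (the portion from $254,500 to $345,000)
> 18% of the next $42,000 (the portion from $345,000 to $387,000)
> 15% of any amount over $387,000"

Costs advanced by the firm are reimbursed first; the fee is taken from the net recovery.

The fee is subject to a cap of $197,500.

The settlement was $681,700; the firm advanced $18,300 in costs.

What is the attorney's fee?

Fee base (net of costs): $681,700 − $18,300 = $663,400
First $97,000 at 41% = $39,770.00
Next $157,500 at 35.5% = $55,912.50
Next $90,500 at 26.5% = $23,982.50
Next $42,000 at 18% = $7,560.00
Remaining $276,400 at 15% = $41,460.00
Fee: $39,770.00 + $55,912.50 + $23,982.50 + $7,560.00 + $41,460.00 = $168,685.00
$168,685.00 is under the $197,500 cap.

$168,685.00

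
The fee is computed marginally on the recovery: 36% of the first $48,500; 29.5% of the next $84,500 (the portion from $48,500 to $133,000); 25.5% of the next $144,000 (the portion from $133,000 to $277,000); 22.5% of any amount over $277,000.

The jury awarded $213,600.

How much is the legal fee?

First $48,500 at 36% = $17,460.00
Next $84,500 at 29.5% = $24,927.50
Remaining $80,600 at 25.5% = $20,553.00
Fee: $17,460.00 + $24,927.50 + $20,553.00 = $62,940.50

$62,940.50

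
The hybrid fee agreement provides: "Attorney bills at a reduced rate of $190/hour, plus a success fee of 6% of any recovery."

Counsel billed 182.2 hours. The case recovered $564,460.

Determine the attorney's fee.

$68,485.60

Hourly: 182.2 × $190 = $34,618.00
Success fee: 6% of $564,460 = $33,867.60
Total: $34,618.00 + $33,867.60 = $68,485.60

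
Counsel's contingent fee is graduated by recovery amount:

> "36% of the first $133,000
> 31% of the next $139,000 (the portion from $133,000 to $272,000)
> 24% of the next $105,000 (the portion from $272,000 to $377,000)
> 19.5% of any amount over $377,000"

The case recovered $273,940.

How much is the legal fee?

First $133,000 at 36% = $47,880.00
Next $139,000 at 31% = $43,090.00
Remaining $1,940 at 24% = $465.60
Fee: $47,880.00 + $43,090.00 + $465.60 = $91,435.60

$91,435.60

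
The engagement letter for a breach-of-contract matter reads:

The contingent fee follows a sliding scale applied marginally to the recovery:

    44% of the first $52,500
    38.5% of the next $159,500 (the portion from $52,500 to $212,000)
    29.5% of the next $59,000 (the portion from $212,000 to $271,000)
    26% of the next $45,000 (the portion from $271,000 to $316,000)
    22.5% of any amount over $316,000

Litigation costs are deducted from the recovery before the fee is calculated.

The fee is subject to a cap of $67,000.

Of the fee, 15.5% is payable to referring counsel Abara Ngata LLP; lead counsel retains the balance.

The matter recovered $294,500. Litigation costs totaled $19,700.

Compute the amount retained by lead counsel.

Fee base (net of costs): $294,500 − $19,700 = $274,800
First $52,500 at 44% = $23,100.00
Next $159,500 at 38.5% = $61,407.50
Next $59,000 at 29.5% = $17,405.00
Remaining $3,800 at 26% = $988.00
Fee: $23,100.00 + $61,407.50 + $17,405.00 + $988.00 = $102,900.50
$102,900.50 exceeds the $67,000 cap, so the fee is capped at $67,000.00.
Referral share: 15.5% of $67,000.00 = $10,385.00; lead counsel retains $67,000.00 − $10,385.00 = $56,615.00.

$56,615.00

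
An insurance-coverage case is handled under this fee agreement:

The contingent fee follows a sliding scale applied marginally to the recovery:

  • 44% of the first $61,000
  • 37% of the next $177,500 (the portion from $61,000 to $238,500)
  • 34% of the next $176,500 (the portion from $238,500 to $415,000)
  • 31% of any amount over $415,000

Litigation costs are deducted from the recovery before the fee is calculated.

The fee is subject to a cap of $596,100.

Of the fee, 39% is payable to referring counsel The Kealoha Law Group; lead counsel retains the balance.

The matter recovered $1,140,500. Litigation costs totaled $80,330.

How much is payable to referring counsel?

Fee base (net of costs): $1,140,500 − $80,330 = $1,060,170
First $61,000 at 44% = $26,840.00
Next $177,500 at 37% = $65,675.00
Next $176,500 at 34% = $60,010.00
Remaining $645,170 at 31% = $200,002.70
Fee: $26,840.00 + $65,675.00 + $60,010.00 + $200,002.70 = $352,527.70
$352,527.70 is under the $596,100 cap.
Referral share: 39% of $352,527.70 = $137,485.80; lead counsel retains $352,527.70 − $137,485.80 = $215,041.90.

$137,485.80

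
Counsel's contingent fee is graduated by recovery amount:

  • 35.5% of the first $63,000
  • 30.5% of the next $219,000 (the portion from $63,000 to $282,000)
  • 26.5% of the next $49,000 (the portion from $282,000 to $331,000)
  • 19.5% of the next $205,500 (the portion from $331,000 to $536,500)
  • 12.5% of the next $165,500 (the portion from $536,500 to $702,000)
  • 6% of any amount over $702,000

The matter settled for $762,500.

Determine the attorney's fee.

$166,535.00

First $63,000 at 35.5% = $22,365.00
Next $219,000 at 30.5% = $66,795.00
Next $49,000 at 26.5% = $12,985.00
Next $205,500 at 19.5% = $40,072.50
Next $165,500 at 12.5% = $20,687.50
Remaining $60,500 at 6% = $3,630.00
Fee: $22,365.00 + $66,795.00 + $12,985.00 + $40,072.50 + $20,687.50 + $3,630.00 = $166,535.00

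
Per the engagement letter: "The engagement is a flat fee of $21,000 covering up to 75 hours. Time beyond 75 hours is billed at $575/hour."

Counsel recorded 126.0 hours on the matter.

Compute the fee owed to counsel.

Flat fee: $21,000.00
Excess hours: 126.0 − 75 = 51.0
Overrun: 51.0 × $575 = $29,325.00
Total: $21,000.00 + $29,325.00 = $50,325.00

$50,325.00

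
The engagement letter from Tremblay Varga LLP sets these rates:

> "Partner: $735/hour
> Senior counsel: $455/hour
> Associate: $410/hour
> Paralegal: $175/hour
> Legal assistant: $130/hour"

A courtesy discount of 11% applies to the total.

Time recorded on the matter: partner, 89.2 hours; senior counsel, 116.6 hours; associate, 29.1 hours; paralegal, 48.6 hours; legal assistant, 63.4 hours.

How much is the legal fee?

Partner: 89.2 × $735 = $65,562.00
Senior counsel: 116.6 × $455 = $53,053.00
Associate: 29.1 × $410 = $11,931.00
Paralegal: 48.6 × $175 = $8,505.00
Legal assistant: 63.4 × $130 = $8,242.00
Subtotal: $147,293.00
Less 11% discount: −$16,202.23
Total: $147,293.00 − $16,202.23 = $131,090.77

$131,090.77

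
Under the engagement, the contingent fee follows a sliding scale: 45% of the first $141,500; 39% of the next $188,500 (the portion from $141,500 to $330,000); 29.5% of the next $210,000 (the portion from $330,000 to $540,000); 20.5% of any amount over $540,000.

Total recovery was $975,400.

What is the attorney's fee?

First $141,500 at 45% = $63,675.00
Next $188,500 at 39% = $73,515.00
Next $210,000 at 29.5% = $61,950.00
Remaining $435,400 at 20.5% = $89,257.00
Fee: $63,675.00 + $73,515.00 + $61,950.00 + $89,257.00 = $288,397.00

$288,397.00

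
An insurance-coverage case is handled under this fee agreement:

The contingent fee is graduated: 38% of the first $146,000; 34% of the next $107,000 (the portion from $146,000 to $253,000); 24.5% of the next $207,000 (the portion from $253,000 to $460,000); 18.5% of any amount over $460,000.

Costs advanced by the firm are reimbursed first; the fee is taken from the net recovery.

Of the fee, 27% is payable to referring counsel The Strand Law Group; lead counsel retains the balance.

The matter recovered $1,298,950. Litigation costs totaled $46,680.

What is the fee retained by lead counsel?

Fee base (net of costs): $1,298,950 − $46,680 = $1,252,270
First $146,000 at 38% = $55,480.00
Next $107,000 at 34% = $36,380.00
Next $207,000 at 24.5% = $50,715.00
Remaining $792,270 at 18.5% = $146,569.95
Fee: $55,480.00 + $36,380.00 + $50,715.00 + $146,569.95 = $289,144.95
Referral share: 27% of $289,144.95 = $78,069.14; lead counsel retains $289,144.95 − $78,069.14 = $211,075.81.

$211,075.81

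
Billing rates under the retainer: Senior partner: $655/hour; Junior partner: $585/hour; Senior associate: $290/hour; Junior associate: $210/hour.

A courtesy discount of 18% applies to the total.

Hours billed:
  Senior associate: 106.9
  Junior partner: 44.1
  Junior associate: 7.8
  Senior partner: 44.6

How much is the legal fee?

$71,873.41

Senior partner: 44.6 × $655 = $29,213.00
Junior partner: 44.1 × $585 = $25,798.50
Senior associate: 106.9 × $290 = $31,001.00
Junior associate: 7.8 × $210 = $1,638.00
Subtotal: $87,650.50
Less 18% discount: −$15,777.09
Total: $87,650.50 − $15,777.09 = $71,873.41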